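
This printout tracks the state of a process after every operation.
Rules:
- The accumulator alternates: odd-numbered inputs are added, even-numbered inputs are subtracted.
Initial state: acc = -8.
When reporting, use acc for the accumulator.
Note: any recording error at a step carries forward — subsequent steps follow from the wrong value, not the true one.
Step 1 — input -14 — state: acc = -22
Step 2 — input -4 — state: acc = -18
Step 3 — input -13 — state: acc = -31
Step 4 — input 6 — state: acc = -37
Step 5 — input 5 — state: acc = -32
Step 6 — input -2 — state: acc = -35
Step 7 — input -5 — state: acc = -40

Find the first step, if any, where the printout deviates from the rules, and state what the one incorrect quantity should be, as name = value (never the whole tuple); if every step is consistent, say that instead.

Step 1: acc = -8 + -14 = -22 — confirmed correct.
Step 2: acc = -22 - -4 = -18 — verified.
Step 3: acc = -18 + -13 = -31 — matches.
Step 4: acc = -31 - 6 = -37 — matches.
Step 5: acc = -37 + 5 = -32 — exactly as logged.
Step 6: acc = -32 - -2 = -30 — the printout has a different value.
Step 6 is the first one off; corrected, acc = -30.

step 6, acc = -30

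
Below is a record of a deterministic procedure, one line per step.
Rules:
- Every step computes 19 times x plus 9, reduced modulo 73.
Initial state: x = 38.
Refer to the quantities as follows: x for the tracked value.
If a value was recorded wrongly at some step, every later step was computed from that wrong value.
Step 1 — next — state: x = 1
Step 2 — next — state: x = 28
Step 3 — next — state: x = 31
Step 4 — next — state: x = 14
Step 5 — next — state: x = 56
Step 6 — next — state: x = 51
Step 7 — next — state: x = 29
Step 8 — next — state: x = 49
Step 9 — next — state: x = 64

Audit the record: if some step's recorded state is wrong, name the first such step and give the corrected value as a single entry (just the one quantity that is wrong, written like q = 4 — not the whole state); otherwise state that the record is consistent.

Step 1: x = (19*38 + 9) mod 73 = 1 — exactly as logged.
Step 2: x = (19*1 + 9) mod 73 = 28 — no discrepancy.
Step 3: x = (19*28 + 9) mod 73 = 30 — the entry is off here.
First deviation found at step 3; the corrected entry is x = 30.

step 3, x = 30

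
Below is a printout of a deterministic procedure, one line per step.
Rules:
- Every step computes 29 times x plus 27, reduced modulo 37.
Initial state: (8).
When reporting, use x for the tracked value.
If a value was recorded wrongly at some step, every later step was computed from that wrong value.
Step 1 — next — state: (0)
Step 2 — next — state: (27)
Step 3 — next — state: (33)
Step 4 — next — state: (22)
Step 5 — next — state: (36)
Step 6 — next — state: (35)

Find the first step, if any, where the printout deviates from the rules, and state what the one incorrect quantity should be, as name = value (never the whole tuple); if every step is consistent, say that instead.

Step 1: x = (29*8 + 27) mod 37 = 0 — in agreement.
Step 2: x = (29*0 + 27) mod 37 = 27 — consistent with the printout.
Step 3: x = (29*27 + 27) mod 37 = 33 — checks out.
Step 4: x = (29*33 + 27) mod 37 = 22 — exactly as logged.
Step 5: x = (29*22 + 27) mod 37 = 36 — consistent with the printout.
Step 6: x = (29*36 + 27) mod 37 = 35 — in agreement.
Each recorded entry agrees with the recomputation.

no error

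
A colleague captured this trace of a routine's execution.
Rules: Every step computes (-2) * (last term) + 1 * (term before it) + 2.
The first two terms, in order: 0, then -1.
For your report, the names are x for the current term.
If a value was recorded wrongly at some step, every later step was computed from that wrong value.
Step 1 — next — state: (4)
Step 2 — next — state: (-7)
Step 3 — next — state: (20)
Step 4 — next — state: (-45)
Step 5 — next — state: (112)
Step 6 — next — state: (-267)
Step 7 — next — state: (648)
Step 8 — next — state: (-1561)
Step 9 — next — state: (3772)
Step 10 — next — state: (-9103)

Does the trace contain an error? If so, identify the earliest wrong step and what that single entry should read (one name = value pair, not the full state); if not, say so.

Step 1: x = -2*(-1) + (1)*(0) + (2) = 4 — same as recorded.
Step 2: x = -2*(4) + (1)*(-1) + (2) = -7 — matches.
Step 3: x = -2*(-7) + (1)*(4) + (2) = 20 — in agreement.
Step 4: x = -2*(20) + (1)*(-7) + (2) = -45 — no discrepancy.
Step 5: x = -2*(-45) + (1)*(20) + (2) = 112 — agrees with the trace.
Step 6: x = -2*(112) + (1)*(-45) + (2) = -267 — checks out.
Step 7: x = -2*(-267) + (1)*(112) + (2) = 648 — agrees with the trace.
Step 8: x = -2*(648) + (1)*(-267) + (2) = -1561 — consistent with the trace.
Step 9: x = -2*(-1561) + (1)*(648) + (2) = 3772 — exactly as logged.
Step 10: x = -2*(3772) + (1)*(-1561) + (2) = -9103 — consistent with the trace.
Nothing is out of place; the run is error-free.

no error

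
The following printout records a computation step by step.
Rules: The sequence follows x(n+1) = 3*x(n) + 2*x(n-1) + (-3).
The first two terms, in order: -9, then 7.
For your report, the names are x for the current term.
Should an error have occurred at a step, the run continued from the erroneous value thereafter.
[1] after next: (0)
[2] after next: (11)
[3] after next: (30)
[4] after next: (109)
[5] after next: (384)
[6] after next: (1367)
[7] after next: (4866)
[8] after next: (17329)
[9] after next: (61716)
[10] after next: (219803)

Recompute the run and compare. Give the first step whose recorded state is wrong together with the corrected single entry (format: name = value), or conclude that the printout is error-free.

no error

1. x = 3*(7) + (2)*(-9) + (-3) = 0 (agrees with the printout)
2. x = 3*(0) + (2)*(7) + (-3) = 11 (no discrepancy)
3. x = 3*(11) + (2)*(0) + (-3) = 30 (agrees with the printout)
4. x = 3*(30) + (2)*(11) + (-3) = 109 (in agreement)
5. x = 3*(109) + (2)*(30) + (-3) = 384 (matches)
6. x = 3*(384) + (2)*(109) + (-3) = 1367 (matches)
7. x = 3*(1367) + (2)*(384) + (-3) = 4866 (checks out)
8. x = 3*(4866) + (2)*(1367) + (-3) = 17329 (confirmed correct)
9. x = 3*(17329) + (2)*(4866) + (-3) = 61716 (verified)
10. x = 3*(61716) + (2)*(17329) + (-3) = 219803 (same as recorded)
Every step is consistent.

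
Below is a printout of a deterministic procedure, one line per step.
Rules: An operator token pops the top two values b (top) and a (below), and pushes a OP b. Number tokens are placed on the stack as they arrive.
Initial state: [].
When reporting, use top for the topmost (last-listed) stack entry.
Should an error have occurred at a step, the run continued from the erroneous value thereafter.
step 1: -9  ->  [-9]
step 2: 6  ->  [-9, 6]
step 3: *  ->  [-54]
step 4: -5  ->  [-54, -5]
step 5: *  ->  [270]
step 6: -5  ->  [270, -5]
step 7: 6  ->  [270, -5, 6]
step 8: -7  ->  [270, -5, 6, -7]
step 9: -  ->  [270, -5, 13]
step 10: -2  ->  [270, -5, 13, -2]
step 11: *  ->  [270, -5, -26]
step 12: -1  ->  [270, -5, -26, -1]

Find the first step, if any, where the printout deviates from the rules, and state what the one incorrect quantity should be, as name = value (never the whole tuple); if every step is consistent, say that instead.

no error

Step 1: push -9: top = -9 — verified.
Step 2: push 6: top = 6 — verified.
Step 3: -9 * 6 = -54 — in agreement.
Step 4: push -5: top = -5 — same as recorded.
Step 5: -54 * -5 = 270 — agrees with the printout.
Step 6: push -5: top = -5 — no discrepancy.
Step 7: push 6: top = 6 — agrees with the printout.
Step 8: push -7: top = -7 — same as recorded.
Step 9: 6 - -7 = 13 — exactly as logged.
Step 10: push -2: top = -2 — consistent with the printout.
Step 11: 13 * -2 = -26 — matches.
Step 12: push -1: top = -1 — consistent with the printout.
No step deviates from the rules.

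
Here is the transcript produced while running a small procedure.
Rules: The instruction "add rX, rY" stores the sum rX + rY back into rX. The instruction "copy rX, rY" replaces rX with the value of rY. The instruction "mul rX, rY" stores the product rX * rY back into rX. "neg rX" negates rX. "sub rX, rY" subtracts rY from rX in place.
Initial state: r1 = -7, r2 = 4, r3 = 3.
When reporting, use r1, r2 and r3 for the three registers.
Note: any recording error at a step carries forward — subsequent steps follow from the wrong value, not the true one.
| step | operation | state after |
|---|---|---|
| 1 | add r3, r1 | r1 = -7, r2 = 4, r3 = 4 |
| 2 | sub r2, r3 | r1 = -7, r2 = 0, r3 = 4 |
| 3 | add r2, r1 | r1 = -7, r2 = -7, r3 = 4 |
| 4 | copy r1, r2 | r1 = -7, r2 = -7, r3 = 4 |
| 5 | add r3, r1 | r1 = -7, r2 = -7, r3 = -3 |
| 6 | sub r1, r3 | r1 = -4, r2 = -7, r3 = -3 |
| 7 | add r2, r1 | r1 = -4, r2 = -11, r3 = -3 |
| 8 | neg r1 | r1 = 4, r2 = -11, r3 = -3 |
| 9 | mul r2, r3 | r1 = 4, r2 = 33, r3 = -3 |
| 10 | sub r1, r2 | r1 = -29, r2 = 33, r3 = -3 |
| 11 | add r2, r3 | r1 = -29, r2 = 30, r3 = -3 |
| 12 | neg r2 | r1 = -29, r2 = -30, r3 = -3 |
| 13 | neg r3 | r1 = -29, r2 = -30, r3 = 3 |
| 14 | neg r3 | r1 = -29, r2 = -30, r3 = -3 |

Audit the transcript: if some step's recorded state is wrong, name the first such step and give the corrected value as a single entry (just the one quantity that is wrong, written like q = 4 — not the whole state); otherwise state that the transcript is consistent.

step 1, r3 = -4

1. r3 = 3 + -7 = -4 (the transcript has a different value)
Step 1 is the first one off; corrected, r3 = -4.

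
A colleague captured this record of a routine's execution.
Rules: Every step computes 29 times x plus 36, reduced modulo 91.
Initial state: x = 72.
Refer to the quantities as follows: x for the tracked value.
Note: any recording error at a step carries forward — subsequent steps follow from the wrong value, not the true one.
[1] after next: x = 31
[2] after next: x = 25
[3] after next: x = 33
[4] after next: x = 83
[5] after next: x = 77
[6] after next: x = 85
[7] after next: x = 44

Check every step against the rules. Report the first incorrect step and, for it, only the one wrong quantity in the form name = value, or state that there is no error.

no error

Step 1: x = (29*72 + 36) mod 91 = 31 — matches.
Step 2: x = (29*31 + 36) mod 91 = 25 — checks out.
Step 3: x = (29*25 + 36) mod 91 = 33 — verified.
Step 4: x = (29*33 + 36) mod 91 = 83 — same as recorded.
Step 5: x = (29*83 + 36) mod 91 = 77 — checks out.
Step 6: x = (29*77 + 36) mod 91 = 85 — consistent with the record.
Step 7: x = (29*85 + 36) mod 91 = 44 — confirmed correct.
The whole run recomputes cleanly — no discrepancies.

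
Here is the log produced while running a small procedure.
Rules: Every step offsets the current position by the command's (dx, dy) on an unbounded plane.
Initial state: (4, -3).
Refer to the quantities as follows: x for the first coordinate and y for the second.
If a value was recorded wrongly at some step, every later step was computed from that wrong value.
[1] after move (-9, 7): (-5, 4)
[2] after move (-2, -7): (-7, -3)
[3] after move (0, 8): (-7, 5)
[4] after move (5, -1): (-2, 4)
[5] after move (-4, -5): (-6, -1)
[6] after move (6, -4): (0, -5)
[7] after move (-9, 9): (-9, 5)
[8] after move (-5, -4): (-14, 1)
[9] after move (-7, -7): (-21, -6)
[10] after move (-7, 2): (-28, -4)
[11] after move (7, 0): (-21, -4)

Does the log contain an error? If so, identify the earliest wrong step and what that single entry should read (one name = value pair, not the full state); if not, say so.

step 7, y = 4

Recomputing the run from the initial state:
step 1: x = -5, y = 4
step 2: x = -7, y = -3
step 3: x = -7, y = 5
step 4: x = -2, y = 4
step 5: x = -6, y = -1
step 6: x = 0, y = -5
step 7: x = -9, y = 4
step 8: x = -14, y = 0
step 9: x = -21, y = -7
step 10: x = -28, y = -5
step 11: x = -21, y = -5
The first disagreement with the log is at step 7, where the value should be y = 4.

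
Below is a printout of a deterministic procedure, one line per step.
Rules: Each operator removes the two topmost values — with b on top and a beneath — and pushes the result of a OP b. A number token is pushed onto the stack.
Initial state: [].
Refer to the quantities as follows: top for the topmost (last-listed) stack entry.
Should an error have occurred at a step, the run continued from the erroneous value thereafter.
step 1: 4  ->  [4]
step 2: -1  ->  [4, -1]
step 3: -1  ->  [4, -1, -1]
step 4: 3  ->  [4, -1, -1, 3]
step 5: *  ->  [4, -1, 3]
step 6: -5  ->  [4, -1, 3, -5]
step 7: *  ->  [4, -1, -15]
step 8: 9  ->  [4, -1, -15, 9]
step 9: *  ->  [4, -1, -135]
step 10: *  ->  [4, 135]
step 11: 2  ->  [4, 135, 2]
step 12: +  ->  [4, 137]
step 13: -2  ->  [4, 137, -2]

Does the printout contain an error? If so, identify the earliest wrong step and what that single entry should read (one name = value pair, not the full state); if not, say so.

step 5, top = -3

step 1: push 4: top = 4 -> same as recorded
step 2: push -1: top = -1 -> consistent with the printout
step 3: push -1: top = -1 -> no discrepancy
step 4: push 3: top = 3 -> checks out
step 5: -1 * 3 = -3 -> the entry is off here
Conclusion: step 5 carries the first error; the entry should be top = -3.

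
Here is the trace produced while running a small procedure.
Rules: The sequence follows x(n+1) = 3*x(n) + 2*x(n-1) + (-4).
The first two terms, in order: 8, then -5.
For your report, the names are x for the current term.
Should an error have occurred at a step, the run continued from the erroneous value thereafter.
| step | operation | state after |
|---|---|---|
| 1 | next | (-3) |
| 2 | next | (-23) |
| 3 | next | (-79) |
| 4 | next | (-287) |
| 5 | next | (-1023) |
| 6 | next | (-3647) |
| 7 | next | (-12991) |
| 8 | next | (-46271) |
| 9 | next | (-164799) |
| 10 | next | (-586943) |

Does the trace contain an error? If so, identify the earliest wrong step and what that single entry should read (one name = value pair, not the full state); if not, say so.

Recomputing the run from the initial state:
step 1: x = -3
step 2: x = -23
step 3: x = -79
step 4: x = -287
step 5: x = -1023
step 6: x = -3647
step 7: x = -12991
step 8: x = -46271
step 9: x = -164799
step 10: x = -586943
This matches the trace at every step.

no error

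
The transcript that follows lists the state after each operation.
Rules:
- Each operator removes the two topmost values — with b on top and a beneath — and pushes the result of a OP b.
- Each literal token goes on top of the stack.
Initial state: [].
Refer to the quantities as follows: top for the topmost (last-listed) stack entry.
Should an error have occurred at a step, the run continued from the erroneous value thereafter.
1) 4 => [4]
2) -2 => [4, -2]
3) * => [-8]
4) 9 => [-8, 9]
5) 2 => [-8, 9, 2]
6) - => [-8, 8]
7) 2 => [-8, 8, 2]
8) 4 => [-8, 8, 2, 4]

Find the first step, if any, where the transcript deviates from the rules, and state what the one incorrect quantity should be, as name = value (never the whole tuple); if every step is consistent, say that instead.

step 1: push 4: top = 4 -> confirmed correct
step 2: push -2: top = -2 -> in agreement
step 3: 4 * -2 = -8 -> verified
step 4: push 9: top = 9 -> exactly as logged
step 5: push 2: top = 2 -> same as recorded
step 6: 9 - 2 = 7 -> the transcript has a different value
The audit stops at step 6: the recorded entry is wrong and should be top = 7.

step 6, top = 7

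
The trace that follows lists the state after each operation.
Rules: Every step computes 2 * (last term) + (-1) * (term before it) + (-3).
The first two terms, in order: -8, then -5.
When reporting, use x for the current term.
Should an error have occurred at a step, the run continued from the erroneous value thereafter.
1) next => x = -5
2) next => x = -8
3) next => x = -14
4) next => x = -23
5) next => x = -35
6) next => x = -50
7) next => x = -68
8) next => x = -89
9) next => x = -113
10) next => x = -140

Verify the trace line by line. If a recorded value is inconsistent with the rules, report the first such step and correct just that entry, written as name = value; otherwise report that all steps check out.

no error

Recomputing the run from the initial state:
step 1: x = -5
step 2: x = -8
step 3: x = -14
step 4: x = -23
step 5: x = -35
step 6: x = -50
step 7: x = -68
step 8: x = -89
step 9: x = -113
step 10: x = -140
This matches the trace at every step.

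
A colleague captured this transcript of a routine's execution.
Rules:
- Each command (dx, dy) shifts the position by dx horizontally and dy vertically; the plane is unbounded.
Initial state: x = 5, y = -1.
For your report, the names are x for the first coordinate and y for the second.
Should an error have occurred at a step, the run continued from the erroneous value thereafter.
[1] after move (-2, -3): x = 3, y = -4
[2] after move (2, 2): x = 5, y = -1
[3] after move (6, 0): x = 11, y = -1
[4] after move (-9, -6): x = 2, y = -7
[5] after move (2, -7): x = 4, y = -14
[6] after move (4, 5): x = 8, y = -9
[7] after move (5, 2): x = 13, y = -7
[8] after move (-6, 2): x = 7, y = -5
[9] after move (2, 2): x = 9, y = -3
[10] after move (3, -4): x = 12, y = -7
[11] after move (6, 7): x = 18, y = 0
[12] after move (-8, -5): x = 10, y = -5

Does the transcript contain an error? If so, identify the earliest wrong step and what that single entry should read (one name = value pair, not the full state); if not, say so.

step 2, y = -2

Recomputing the run from the initial state:
step 1: x = 3, y = -4
step 2: x = 5, y = -2
step 3: x = 11, y = -2
step 4: x = 2, y = -8
step 5: x = 4, y = -15
step 6: x = 8, y = -10
step 7: x = 13, y = -8
step 8: x = 7, y = -6
step 9: x = 9, y = -4
step 10: x = 12, y = -8
step 11: x = 18, y = -1
step 12: x = 10, y = -6
The first disagreement with the transcript is at step 2, where the value should be y = -2.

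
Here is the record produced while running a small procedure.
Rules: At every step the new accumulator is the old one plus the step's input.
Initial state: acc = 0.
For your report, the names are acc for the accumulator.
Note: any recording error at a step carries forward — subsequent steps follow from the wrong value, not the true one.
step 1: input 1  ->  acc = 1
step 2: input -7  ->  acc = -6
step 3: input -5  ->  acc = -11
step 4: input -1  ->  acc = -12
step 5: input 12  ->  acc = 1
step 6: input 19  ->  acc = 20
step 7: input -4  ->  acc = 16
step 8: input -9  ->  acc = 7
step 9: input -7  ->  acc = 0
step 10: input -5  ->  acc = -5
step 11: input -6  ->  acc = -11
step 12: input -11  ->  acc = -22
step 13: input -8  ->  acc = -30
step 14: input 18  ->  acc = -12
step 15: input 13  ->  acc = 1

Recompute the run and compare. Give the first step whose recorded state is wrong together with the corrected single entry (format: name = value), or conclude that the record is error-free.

step 5, acc = 0

step 1: acc = 0 + 1 = 1 -> verified
step 2: acc = 1 + -7 = -6 -> exactly as logged
step 3: acc = -6 + -5 = -11 -> checks out
step 4: acc = -11 + -1 = -12 -> verified
step 5: acc = -12 + 12 = 0 -> first mismatch against the record
The earliest wrong entry is at step 5: it should read acc = 0.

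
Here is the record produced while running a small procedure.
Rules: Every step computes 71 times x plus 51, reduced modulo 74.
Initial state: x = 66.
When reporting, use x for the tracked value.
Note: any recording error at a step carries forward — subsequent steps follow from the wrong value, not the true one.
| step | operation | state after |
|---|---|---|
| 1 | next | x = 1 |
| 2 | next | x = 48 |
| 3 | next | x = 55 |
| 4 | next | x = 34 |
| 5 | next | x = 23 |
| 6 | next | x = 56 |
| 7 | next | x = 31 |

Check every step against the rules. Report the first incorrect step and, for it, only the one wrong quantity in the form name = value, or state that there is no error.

no error

Step 1: x = (71*66 + 51) mod 74 = 1 — agrees with the record.
Step 2: x = (71*1 + 51) mod 74 = 48 — in agreement.
Step 3: x = (71*48 + 51) mod 74 = 55 — consistent with the record.
Step 4: x = (71*55 + 51) mod 74 = 34 — no discrepancy.
Step 5: x = (71*34 + 51) mod 74 = 23 — no discrepancy.
Step 6: x = (71*23 + 51) mod 74 = 56 — no discrepancy.
Step 7: x = (71*56 + 51) mod 74 = 31 — no discrepancy.
Each recorded entry agrees with the recomputation.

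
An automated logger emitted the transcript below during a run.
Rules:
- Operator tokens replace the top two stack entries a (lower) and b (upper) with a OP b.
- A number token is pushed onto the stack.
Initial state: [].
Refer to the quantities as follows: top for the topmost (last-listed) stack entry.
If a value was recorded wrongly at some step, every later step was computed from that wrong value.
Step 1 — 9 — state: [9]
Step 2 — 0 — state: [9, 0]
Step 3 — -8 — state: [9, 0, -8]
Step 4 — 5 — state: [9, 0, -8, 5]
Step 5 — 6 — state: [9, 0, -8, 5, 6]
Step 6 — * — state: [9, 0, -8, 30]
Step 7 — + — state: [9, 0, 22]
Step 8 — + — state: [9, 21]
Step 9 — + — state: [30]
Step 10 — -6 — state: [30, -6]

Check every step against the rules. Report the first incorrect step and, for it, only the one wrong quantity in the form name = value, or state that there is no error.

step 8, top = 22

Recomputing the run from the initial state:
step 1: [9]
step 2: [9, 0]
step 3: [9, 0, -8]
step 4: [9, 0, -8, 5]
step 5: [9, 0, -8, 5, 6]
step 6: [9, 0, -8, 30]
step 7: [9, 0, 22]
step 8: [9, 22]
step 9: [31]
step 10: [31, -6]
The first disagreement with the transcript is at step 8, where the value should be top = 22.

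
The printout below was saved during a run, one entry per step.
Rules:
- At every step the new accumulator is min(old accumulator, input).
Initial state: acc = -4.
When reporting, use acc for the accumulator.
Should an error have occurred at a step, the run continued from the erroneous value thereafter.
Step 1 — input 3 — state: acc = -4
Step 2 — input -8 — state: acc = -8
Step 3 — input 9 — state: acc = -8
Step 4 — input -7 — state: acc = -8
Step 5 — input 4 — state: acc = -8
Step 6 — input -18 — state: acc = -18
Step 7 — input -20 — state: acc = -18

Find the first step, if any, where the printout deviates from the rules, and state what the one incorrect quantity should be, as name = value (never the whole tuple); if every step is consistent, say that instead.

1. acc = min(-4, 3) = -4 (checks out)
2. acc = min(-4, -8) = -8 (in agreement)
3. acc = min(-8, 9) = -8 (agrees with the printout)
4. acc = min(-8, -7) = -8 (consistent with the printout)
5. acc = min(-8, 4) = -8 (same as recorded)
6. acc = min(-8, -18) = -18 (confirmed correct)
7. acc = min(-18, -20) = -20 (not what was recorded)
The earliest wrong entry is at step 7: it should read acc = -20.

step 7, acc = -20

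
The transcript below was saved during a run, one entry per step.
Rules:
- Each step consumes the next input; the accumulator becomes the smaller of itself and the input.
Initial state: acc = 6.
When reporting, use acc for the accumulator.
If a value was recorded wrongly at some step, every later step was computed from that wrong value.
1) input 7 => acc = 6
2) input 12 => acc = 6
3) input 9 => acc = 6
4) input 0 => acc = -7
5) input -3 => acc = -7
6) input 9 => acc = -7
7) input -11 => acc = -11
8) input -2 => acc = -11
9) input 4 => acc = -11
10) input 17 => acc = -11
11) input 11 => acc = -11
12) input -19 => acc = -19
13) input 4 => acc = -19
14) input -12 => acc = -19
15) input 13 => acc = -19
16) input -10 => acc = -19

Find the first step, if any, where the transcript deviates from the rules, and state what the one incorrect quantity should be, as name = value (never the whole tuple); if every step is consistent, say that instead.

Recomputing the run from the initial state:
step 1: acc = 6
step 2: acc = 6
step 3: acc = 6
step 4: acc = 0
step 5: acc = -3
step 6: acc = -3
step 7: acc = -11
step 8: acc = -11
step 9: acc = -11
step 10: acc = -11
step 11: acc = -11
step 12: acc = -19
step 13: acc = -19
step 14: acc = -19
step 15: acc = -19
step 16: acc = -19
The first disagreement with the transcript is at step 4, where the value should be acc = 0.

step 4, acc = 0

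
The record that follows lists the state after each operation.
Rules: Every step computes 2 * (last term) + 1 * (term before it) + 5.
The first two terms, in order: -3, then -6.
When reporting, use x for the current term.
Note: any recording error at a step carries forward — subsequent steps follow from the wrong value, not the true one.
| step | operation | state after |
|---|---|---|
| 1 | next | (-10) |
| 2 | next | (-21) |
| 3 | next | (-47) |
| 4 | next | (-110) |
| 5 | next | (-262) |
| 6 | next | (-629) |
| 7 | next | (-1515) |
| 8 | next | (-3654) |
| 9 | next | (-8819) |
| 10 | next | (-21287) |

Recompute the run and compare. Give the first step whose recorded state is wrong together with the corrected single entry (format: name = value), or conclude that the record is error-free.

step 9, x = -8818

Step 1: x = 2*(-6) + (1)*(-3) + (5) = -10 — consistent with the record.
Step 2: x = 2*(-10) + (1)*(-6) + (5) = -21 — agrees with the record.
Step 3: x = 2*(-21) + (1)*(-10) + (5) = -47 — agrees with the record.
Step 4: x = 2*(-47) + (1)*(-21) + (5) = -110 — verified.
Step 5: x = 2*(-110) + (1)*(-47) + (5) = -262 — exactly as logged.
Step 6: x = 2*(-262) + (1)*(-110) + (5) = -629 — verified.
Step 7: x = 2*(-629) + (1)*(-262) + (5) = -1515 — same as recorded.
Step 8: x = 2*(-1515) + (1)*(-629) + (5) = -3654 — in agreement.
Step 9: x = 2*(-3654) + (1)*(-1515) + (5) = -8818 — the record has a different value.
Conclusion: step 9 carries the first error; the entry should be x = -8818.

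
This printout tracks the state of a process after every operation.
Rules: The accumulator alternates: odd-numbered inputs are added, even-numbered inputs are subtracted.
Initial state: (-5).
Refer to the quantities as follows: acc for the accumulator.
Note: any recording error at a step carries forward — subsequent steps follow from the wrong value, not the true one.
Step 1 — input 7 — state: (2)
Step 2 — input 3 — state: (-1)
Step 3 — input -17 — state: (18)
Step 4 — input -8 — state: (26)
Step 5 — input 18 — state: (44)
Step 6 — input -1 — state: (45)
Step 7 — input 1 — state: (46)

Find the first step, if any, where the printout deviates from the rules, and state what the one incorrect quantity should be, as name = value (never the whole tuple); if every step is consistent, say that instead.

step 3, acc = -18

step 1: acc = -5 + 7 = 2 -> matches
step 2: acc = 2 - 3 = -1 -> in agreement
step 3: acc = -1 + -17 = -18 -> this is not what the printout shows
Conclusion: step 3 carries the first error; the entry should be acc = -18.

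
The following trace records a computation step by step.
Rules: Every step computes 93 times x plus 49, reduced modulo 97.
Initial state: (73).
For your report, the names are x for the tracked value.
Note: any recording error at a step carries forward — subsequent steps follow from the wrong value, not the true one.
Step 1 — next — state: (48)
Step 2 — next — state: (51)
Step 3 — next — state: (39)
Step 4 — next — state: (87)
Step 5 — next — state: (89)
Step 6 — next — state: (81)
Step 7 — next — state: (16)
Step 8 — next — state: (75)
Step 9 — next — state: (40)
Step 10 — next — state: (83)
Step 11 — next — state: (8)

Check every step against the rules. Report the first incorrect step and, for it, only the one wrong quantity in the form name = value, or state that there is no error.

step 1: x = (93*73 + 49) mod 97 = 48 -> checks out
step 2: x = (93*48 + 49) mod 97 = 51 -> in agreement
step 3: x = (93*51 + 49) mod 97 = 39 -> confirmed correct
step 4: x = (93*39 + 49) mod 97 = 87 -> no discrepancy
step 5: x = (93*87 + 49) mod 97 = 89 -> same as recorded
step 6: x = (93*89 + 49) mod 97 = 81 -> in agreement
step 7: x = (93*81 + 49) mod 97 = 16 -> verified
step 8: x = (93*16 + 49) mod 97 = 82 -> a discrepancy with the trace
The audit stops at step 8: the recorded entry is wrong and should be x = 82.

step 8, x = 82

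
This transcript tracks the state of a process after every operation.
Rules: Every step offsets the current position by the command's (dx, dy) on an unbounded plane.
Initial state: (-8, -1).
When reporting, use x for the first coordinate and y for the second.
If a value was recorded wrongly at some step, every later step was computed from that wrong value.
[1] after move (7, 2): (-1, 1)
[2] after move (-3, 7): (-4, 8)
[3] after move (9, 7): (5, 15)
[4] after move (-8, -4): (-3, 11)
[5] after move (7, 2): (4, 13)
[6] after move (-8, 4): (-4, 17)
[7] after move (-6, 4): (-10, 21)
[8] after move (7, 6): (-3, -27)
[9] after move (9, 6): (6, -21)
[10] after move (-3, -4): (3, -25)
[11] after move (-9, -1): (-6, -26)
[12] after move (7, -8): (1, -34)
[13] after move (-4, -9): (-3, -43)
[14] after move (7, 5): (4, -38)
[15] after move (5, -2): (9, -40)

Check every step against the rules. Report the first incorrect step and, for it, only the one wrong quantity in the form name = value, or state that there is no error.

Recomputing the run from the initial state:
step 1: x = -1, y = 1
step 2: x = -4, y = 8
step 3: x = 5, y = 15
step 4: x = -3, y = 11
step 5: x = 4, y = 13
step 6: x = -4, y = 17
step 7: x = -10, y = 21
step 8: x = -3, y = 27
step 9: x = 6, y = 33
step 10: x = 3, y = 29
step 11: x = -6, y = 28
step 12: x = 1, y = 20
step 13: x = -3, y = 11
step 14: x = 4, y = 16
step 15: x = 9, y = 14
The first disagreement with the transcript is at step 8, where the value should be y = 27.

step 8, y = 27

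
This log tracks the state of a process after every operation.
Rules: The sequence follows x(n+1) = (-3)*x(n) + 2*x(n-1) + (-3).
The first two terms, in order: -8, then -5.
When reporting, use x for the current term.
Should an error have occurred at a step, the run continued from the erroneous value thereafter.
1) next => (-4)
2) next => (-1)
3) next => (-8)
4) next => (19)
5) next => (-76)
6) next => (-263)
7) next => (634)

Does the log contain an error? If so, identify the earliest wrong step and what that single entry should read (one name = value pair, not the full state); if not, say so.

step 6, x = 263

1. x = -3*(-5) + (2)*(-8) + (-3) = -4 (consistent with the log)
2. x = -3*(-4) + (2)*(-5) + (-3) = -1 (same as recorded)
3. x = -3*(-1) + (2)*(-4) + (-3) = -8 (consistent with the log)
4. x = -3*(-8) + (2)*(-1) + (-3) = 19 (in agreement)
5. x = -3*(19) + (2)*(-8) + (-3) = -76 (in agreement)
6. x = -3*(-76) + (2)*(19) + (-3) = 263 (the entry is off here)
First deviation found at step 6; the corrected entry is x = 263.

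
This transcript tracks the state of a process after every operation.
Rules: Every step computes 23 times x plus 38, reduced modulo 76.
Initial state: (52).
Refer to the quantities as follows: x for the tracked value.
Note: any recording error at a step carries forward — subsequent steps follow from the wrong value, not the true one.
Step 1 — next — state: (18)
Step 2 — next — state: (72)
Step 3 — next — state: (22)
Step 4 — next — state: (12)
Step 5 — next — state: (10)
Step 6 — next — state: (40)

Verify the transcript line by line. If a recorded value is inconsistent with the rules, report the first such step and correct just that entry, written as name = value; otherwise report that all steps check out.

Recomputing the run from the initial state:
step 1: x = 18
step 2: x = 72
step 3: x = 22
step 4: x = 12
step 5: x = 10
step 6: x = 40
This matches the transcript at every step.

no error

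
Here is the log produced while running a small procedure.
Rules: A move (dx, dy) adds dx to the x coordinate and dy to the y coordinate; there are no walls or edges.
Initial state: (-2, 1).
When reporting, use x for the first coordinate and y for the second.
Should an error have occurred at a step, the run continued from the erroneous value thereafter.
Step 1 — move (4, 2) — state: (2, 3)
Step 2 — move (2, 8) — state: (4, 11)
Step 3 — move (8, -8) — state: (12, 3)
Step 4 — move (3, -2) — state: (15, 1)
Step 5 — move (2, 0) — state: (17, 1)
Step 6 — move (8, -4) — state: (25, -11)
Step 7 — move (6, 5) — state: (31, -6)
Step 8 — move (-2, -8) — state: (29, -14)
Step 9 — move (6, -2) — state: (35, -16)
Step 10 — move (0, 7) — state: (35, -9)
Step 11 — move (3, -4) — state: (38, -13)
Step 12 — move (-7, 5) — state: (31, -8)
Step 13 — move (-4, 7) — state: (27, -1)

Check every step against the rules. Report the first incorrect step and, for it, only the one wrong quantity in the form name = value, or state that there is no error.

Step 1: x = -2 + (4) = 2, y = 1 + (2) = 3 — exactly as logged.
Step 2: x = 2 + (2) = 4, y = 3 + (8) = 11 — consistent with the log.
Step 3: x = 4 + (8) = 12, y = 11 + (-8) = 3 — same as recorded.
Step 4: x = 12 + (3) = 15, y = 3 + (-2) = 1 — exactly as logged.
Step 5: x = 15 + (2) = 17, y = 1 + (0) = 1 — in agreement.
Step 6: x = 17 + (8) = 25, y = 1 + (-4) = -3 — first mismatch against the log.
The audit stops at step 6: the recorded entry is wrong and should be y = -3.

step 6, y = -3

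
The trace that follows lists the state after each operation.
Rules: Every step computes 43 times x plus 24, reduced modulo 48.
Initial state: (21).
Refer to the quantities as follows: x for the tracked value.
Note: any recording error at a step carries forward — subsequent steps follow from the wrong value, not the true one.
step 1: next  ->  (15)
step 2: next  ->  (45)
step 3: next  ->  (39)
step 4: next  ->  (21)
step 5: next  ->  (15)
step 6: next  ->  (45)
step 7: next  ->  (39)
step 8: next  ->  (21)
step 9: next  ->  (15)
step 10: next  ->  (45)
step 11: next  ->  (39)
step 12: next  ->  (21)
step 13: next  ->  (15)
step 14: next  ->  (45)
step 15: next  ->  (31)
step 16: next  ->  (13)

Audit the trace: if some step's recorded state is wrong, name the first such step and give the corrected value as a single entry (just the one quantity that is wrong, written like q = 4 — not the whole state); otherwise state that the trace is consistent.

step 15, x = 39

Recomputing the run from the initial state:
step 1: x = 15
step 2: x = 45
step 3: x = 39
step 4: x = 21
step 5: x = 15
step 6: x = 45
step 7: x = 39
step 8: x = 21
step 9: x = 15
step 10: x = 45
step 11: x = 39
step 12: x = 21
step 13: x = 15
step 14: x = 45
step 15: x = 39
step 16: x = 21
The first disagreement with the trace is at step 15, where the value should be x = 39.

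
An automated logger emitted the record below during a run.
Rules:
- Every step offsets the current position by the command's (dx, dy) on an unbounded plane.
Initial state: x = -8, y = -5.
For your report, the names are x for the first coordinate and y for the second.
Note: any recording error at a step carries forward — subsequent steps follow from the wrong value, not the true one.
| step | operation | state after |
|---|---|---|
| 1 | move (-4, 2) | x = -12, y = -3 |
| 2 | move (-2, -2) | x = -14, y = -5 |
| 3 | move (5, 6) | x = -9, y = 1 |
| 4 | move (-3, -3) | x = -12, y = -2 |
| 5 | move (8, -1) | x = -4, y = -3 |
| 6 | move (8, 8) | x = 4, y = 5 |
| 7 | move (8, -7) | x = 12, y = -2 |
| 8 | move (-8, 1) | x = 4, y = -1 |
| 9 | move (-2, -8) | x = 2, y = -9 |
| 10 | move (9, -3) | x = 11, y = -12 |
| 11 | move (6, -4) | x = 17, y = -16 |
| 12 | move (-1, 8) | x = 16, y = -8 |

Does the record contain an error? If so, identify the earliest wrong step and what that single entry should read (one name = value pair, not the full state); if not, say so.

1. x = -8 + (-4) = -12, y = -5 + (2) = -3 (consistent with the record)
2. x = -12 + (-2) = -14, y = -3 + (-2) = -5 (agrees with the record)
3. x = -14 + (5) = -9, y = -5 + (6) = 1 (agrees with the record)
4. x = -9 + (-3) = -12, y = 1 + (-3) = -2 (same as recorded)
5. x = -12 + (8) = -4, y = -2 + (-1) = -3 (in agreement)
6. x = -4 + (8) = 4, y = -3 + (8) = 5 (consistent with the record)
7. x = 4 + (8) = 12, y = 5 + (-7) = -2 (matches)
8. x = 12 + (-8) = 4, y = -2 + (1) = -1 (checks out)
9. x = 4 + (-2) = 2, y = -1 + (-8) = -9 (verified)
10. x = 2 + (9) = 11, y = -9 + (-3) = -12 (same as recorded)
11. x = 11 + (6) = 17, y = -12 + (-4) = -16 (confirmed correct)
12. x = 17 + (-1) = 16, y = -16 + (8) = -8 (same as recorded)
Nothing is out of place; the run is error-free.

no error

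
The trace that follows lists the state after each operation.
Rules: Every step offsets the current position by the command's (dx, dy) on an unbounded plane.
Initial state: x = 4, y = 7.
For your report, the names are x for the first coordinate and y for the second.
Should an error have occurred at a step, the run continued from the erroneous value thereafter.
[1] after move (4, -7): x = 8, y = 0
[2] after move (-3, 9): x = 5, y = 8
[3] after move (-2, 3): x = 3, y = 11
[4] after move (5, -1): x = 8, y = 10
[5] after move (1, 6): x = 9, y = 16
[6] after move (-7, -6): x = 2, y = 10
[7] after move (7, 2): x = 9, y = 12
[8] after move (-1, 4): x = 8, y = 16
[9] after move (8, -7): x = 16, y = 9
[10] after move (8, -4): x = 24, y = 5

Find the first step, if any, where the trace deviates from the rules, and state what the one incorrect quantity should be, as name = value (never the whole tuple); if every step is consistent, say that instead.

Step 1: x = 4 + (4) = 8, y = 7 + (-7) = 0 — consistent with the trace.
Step 2: x = 8 + (-3) = 5, y = 0 + (9) = 9 — not what was recorded.
The earliest wrong entry is at step 2: it should read y = 9.

step 2, y = 9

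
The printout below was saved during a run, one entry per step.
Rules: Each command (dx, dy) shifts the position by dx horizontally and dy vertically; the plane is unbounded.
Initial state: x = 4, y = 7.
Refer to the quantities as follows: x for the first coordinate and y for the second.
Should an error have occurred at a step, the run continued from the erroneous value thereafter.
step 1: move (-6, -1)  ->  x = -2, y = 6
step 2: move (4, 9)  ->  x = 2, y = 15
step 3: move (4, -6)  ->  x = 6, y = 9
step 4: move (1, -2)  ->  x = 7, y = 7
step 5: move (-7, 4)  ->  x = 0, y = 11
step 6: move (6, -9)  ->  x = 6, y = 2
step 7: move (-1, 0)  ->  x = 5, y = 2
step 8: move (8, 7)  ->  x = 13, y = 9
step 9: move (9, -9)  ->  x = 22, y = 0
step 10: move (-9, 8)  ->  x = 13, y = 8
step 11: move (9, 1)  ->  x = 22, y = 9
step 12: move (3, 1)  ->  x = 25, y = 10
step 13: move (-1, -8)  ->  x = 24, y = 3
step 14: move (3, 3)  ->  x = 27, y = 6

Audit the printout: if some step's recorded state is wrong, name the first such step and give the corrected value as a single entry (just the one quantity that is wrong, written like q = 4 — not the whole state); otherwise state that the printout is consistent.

step 1: x = 4 + (-6) = -2, y = 7 + (-1) = 6 -> no discrepancy
step 2: x = -2 + (4) = 2, y = 6 + (9) = 15 -> no discrepancy
step 3: x = 2 + (4) = 6, y = 15 + (-6) = 9 -> agrees with the printout
step 4: x = 6 + (1) = 7, y = 9 + (-2) = 7 -> confirmed correct
step 5: x = 7 + (-7) = 0, y = 7 + (4) = 11 -> matches
step 6: x = 0 + (6) = 6, y = 11 + (-9) = 2 -> same as recorded
step 7: x = 6 + (-1) = 5, y = 2 + (0) = 2 -> matches
step 8: x = 5 + (8) = 13, y = 2 + (7) = 9 -> in agreement
step 9: x = 13 + (9) = 22, y = 9 + (-9) = 0 -> verified
step 10: x = 22 + (-9) = 13, y = 0 + (8) = 8 -> exactly as logged
step 11: x = 13 + (9) = 22, y = 8 + (1) = 9 -> same as recorded
step 12: x = 22 + (3) = 25, y = 9 + (1) = 10 -> verified
step 13: x = 25 + (-1) = 24, y = 10 + (-8) = 2 -> not what was recorded
First deviation found at step 13; the corrected entry is y = 2.

step 13, y = 2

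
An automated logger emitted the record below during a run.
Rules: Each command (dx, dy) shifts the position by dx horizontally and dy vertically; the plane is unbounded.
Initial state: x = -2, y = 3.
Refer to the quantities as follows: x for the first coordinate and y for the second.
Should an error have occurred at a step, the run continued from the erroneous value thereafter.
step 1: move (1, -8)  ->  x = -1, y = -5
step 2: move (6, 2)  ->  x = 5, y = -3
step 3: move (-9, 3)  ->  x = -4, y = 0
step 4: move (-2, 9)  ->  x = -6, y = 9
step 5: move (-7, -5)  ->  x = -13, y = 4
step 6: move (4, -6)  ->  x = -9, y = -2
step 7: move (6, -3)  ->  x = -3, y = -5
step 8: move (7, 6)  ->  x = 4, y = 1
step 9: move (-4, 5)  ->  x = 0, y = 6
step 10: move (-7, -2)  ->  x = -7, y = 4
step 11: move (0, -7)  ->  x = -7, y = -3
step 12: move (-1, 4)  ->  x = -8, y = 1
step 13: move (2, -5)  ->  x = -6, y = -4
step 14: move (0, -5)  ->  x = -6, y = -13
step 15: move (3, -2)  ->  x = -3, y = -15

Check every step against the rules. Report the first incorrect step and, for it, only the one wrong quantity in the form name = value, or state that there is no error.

Recomputing the run from the initial state:
step 1: x = -1, y = -5
step 2: x = 5, y = -3
step 3: x = -4, y = 0
step 4: x = -6, y = 9
step 5: x = -13, y = 4
step 6: x = -9, y = -2
step 7: x = -3, y = -5
step 8: x = 4, y = 1
step 9: x = 0, y = 6
step 10: x = -7, y = 4
step 11: x = -7, y = -3
step 12: x = -8, y = 1
step 13: x = -6, y = -4
step 14: x = -6, y = -9
step 15: x = -3, y = -11
The first disagreement with the record is at step 14, where the value should be y = -9.

step 14, y = -9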